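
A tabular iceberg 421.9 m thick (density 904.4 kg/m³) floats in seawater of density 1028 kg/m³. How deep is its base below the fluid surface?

371 m

Draft d = t ρ_obj/ρ_fluid = 421.9 m × 904.4/1028 = 371 m.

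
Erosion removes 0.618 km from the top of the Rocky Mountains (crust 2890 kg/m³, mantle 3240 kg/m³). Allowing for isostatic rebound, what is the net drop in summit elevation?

Rebound u = e ρ_c/ρ_m = 0.618 km × 2890/3240 = 0.5512 km.
Net surface drop = e − u = 0.618 km − 0.5512 km = e (ρ_m − ρ_c)/ρ_m = 0.0668 km.

0.0668 km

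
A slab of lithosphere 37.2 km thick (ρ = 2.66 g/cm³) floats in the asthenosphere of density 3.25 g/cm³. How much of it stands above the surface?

Floating equilibrium: submerged depth d = t ρ_obj/ρ_fluid = 37.2 km × 2.66/3.25 = 30.45 km.
Freeboard = t − d = 37.2 km − 30.45 km = 6.75 km.

6.75 km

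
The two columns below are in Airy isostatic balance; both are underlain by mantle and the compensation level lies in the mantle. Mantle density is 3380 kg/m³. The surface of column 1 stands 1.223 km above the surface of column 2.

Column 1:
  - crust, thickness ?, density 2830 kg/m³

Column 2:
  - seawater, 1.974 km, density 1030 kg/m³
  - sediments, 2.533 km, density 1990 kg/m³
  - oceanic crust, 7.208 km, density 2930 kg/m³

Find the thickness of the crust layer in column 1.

28.2 km

Take the compensation level at the base of the deeper column (depth z_c below the surface of column 1) and equate Σ ρ_i t_i down to z_c; mantle fills any gap and the z_c terms cancel.
Column 1: x×2830 + (z_c − 0 − x)×3380
Column 2: 1.223×0 + 1.974×1030 + 2.533×1990 + 7.208×2930 + (z_c − 1.223 − 11.715)×3380
The z_c×3380 term appears on both sides and cancels. Collect the known terms of each column as K = Σ(ρt)_known − 3380 × (depth of known layers): K_1 = 0 − 3380×0 = 0; K_2 = 28193.33 − 3380×(1.223 + 11.715) = −15537.11.
Balance: K_1 − x×(3380 − 2830) = K_2, so x = (K_1 − K_2)/(3380 − 2830) = 15537.1/550 = 28.2 km.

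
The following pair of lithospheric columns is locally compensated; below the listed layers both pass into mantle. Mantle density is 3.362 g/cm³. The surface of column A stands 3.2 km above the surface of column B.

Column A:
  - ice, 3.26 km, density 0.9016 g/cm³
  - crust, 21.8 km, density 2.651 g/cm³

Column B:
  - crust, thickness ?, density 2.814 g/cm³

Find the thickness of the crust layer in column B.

23.3 km

Take the compensation level at the base of the deeper column (depth z_c below the surface of column A) and equate Σ ρ_i t_i down to z_c; mantle fills any gap and the z_c terms cancel.
Column A: 3.26×0.9016 + 21.8×2.651 + (z_c − 25.06)×3.362
Column B: 3.2×0 + x×2.814 + (z_c − 3.2 − 0 − x)×3.362
The z_c×3.362 term appears on both sides and cancels. Collect the known terms of each column as K = Σ(ρt)_known − 3.362 × (depth of known layers): K_A = 60.731016 − 3.362×25.06 = −23.520704; K_B = 0 − 3.362×(3.2 + 0) = −10.7584.
Balance: K_A = K_B − x×(3.362 − 2.814), so x = (K_B − K_A)/(3.362 − 2.814) = 12.7623/0.548 = 23.3 km.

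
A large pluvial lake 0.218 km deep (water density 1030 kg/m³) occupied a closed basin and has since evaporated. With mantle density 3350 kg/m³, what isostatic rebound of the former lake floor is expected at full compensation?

0.067 km

u = d ρ_w/ρ_m = 0.218 km × 1030/3350 = 0.067 km.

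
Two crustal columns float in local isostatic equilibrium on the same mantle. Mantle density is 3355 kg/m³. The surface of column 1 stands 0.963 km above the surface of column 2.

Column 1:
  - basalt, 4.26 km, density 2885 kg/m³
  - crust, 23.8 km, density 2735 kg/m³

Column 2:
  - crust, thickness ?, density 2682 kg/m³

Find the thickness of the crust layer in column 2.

Take the compensation level at the base of the deeper column (depth z_c below the surface of column 1) and equate Σ ρ_i t_i down to z_c; mantle fills any gap and the z_c terms cancel.
Column 1: 4.26×2885 + 23.8×2735 + (z_c − 28.06)×3355
Column 2: 0.963×0 + x×2682 + (z_c − 0.963 − 0 − x)×3355
The z_c×3355 term appears on both sides and cancels. Collect the known terms of each column as K = Σ(ρt)_known − 3355 × (depth of known layers): K_1 = 77383.1 − 3355×28.06 = −16758.2; K_2 = 0 − 3355×(0.963 + 0) = −3230.865.
Balance: K_1 = K_2 − x×(3355 − 2682), so x = (K_2 − K_1)/(3355 − 2682) = 13527.3/673 = 20.1 km.

20.1 km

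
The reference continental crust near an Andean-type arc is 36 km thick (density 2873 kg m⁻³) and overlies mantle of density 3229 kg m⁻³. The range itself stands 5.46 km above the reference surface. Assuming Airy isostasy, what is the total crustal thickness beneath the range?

Root depth r = h ρ_c / (ρ_m − ρ_c) = 5.46 km × 2873 / 356 = 44.06 km.
Total thickness = T + h + r = 36 km + 5.46 km + 44.06 km = 85.5 km.

85.5 km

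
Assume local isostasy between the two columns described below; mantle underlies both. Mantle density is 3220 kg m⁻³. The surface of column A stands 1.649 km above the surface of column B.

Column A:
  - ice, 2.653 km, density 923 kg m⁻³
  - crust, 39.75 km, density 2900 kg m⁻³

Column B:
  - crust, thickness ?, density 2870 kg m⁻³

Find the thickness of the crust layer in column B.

Take the compensation level at the base of the deeper column (depth z_c below the surface of column A) and equate Σ ρ_i t_i down to z_c; mantle fills any gap and the z_c terms cancel.
Column A: 2.653×923 + 39.75×2900 + (z_c − 42.403)×3220
Column B: 1.649×0 + x×2870 + (z_c − 1.649 − 0 − x)×3220
The z_c×3220 term appears on both sides and cancels. Collect the known terms of each column as K = Σ(ρt)_known − 3220 × (depth of known layers): K_A = 117723.719 − 3220×42.403 = −18813.941; K_B = 0 − 3220×(1.649 + 0) = −5309.78.
Balance: K_A = K_B − x×(3220 − 2870), so x = (K_B − K_A)/(3220 − 2870) = 13504.2/350 = 38.6 km.

38.6 km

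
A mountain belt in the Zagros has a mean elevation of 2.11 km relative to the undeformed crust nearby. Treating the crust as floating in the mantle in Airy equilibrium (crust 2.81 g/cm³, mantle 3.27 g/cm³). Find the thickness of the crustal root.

Equating mass per unit area of the two columns: the weight of the topography is balanced by the buoyancy of the root, ρ_c h = (ρ_m − ρ_c) r.
r = h · ρ_c / (ρ_m − ρ_c) = 2.11 km × 2.81 / (3.27 − 2.81) = 12.9 km.

12.9 km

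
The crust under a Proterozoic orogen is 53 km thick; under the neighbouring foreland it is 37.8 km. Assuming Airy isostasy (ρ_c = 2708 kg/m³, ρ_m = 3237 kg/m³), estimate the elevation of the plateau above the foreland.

2.48 km

Excess crust Δ = 53 km − 37.8 km = 15.2 km, split between elevation h and root r with h + r = Δ.
Airy balance ρ_c h = (ρ_m − ρ_c) r gives r = h ρ_c/(ρ_m − ρ_c), so h (1 + ρ_c/(ρ_m − ρ_c)) = Δ, i.e. h = Δ (ρ_m − ρ_c)/ρ_m.
h = 15.2 km × 529/3237 = 2.48 km.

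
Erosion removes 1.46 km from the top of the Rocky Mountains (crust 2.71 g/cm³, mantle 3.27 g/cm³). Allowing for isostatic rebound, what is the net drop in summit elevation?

0.25 km

Rebound u = e ρ_c/ρ_m = 1.46 km × 2.71/3.27 = 1.21 km.
Net surface drop = e − u = 1.46 km − 1.21 km = e (ρ_m − ρ_c)/ρ_m = 0.25 km.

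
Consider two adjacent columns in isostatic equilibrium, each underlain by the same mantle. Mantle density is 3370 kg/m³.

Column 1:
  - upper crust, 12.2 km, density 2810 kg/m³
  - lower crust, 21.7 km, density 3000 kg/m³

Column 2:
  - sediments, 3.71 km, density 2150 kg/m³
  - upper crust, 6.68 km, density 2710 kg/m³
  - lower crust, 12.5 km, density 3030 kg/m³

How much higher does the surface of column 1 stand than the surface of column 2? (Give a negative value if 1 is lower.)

0.497 km

For any compensation level in the mantle, the mantle terms cancel and isostasy reduces to e = (Σt_1 − Σt_2) − (Σ(ρt)_1 − Σ(ρt)_2) / ρ_m.
Σt_1 = 33.9 km; Σt_2 = 22.89 km; Σ(ρt)_1 = 99382; Σ(ρt)_2 = 63954.3 (in km·kg/m³).
e = (33.9 − 22.89) − (99382 − 63954.3) / 3370 = 0.497 km.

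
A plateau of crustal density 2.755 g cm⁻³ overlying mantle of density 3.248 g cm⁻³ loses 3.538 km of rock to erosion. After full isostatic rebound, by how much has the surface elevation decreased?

0.537 km

Rebound u = e ρ_c/ρ_m = 3.538 km × 2.755/3.248 = 3.001 km.
Net surface drop = e − u = 3.538 km − 3.001 km = e (ρ_m − ρ_c)/ρ_m = 0.537 km.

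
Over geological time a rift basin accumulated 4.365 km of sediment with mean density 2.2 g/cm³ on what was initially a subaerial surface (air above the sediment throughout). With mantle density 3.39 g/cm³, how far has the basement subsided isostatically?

Subaerial load: s = t ρ_sed / ρ_m = 4.365 km × 2.2/3.39 = 2.83 km.

2.83 km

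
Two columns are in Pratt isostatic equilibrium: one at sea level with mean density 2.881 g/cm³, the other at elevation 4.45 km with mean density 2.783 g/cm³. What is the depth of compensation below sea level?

126 km

ρ_ref D = ρ (D + h) → D (ρ_ref − ρ) = ρ h.
D = ρ h/(ρ_ref − ρ) = 2.783 × 4.45 km/(2.881 − 2.783) = 126 km.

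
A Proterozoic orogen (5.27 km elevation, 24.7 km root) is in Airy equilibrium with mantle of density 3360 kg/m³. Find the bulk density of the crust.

2770 kg/m³

ρ_c h = (ρ_m − ρ_c) r → ρ_c (h + r) = ρ_m r → ρ_c = ρ_m r / (h + r).
ρ_c = 3360 × 24.7 km / (5.27 km + 24.7 km) = 2770 kg/m³.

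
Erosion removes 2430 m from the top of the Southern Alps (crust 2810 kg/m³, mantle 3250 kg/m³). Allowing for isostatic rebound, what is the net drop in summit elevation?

Rebound u = e ρ_c/ρ_m = 2430 m × 2810/3250 = 2101 m.
Net surface drop = e − u = 2430 m − 2101 m = e (ρ_m − ρ_c)/ρ_m = 329 m.

329 m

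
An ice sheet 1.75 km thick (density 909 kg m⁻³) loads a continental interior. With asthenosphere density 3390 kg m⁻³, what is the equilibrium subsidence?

Isostatic balance requires: the ice load ρ_ice t is balanced by mantle displaced below, ρ_m s.
s = t ρ_ice / ρ_m = 1.75 km × 909/3390 = 0.469 km.

0.469 km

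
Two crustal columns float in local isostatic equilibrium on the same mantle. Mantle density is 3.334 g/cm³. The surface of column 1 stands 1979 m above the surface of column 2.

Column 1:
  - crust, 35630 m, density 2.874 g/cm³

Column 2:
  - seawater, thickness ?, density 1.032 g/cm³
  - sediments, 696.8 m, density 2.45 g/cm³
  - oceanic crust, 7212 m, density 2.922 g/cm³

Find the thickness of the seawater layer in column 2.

2700 m

Take the compensation level at the base of the deeper column (depth z_c below the surface of column 1) and equate Σ ρ_i t_i down to z_c; mantle fills any gap and the z_c terms cancel.
Column 1: 35630×2.874 + (z_c − 35630)×3.334
Column 2: 1979×0 + x×1.032 + 696.8×2.45 + 7212×2.922 + (z_c − 1979 − 7908.8 − x)×3.334
The z_c×3.334 term appears on both sides and cancels. Collect the known terms of each column as K = Σ(ρt)_known − 3.334 × (depth of known layers): K_1 = 102400.62 − 3.334×35630 = −16389.8; K_2 = 22780.624 − 3.334×(1979 + 7908.8) = −10185.3012.
Balance: K_1 = K_2 − x×(3.334 − 1.032), so x = (K_2 − K_1)/(3.334 − 1.032) = 6204.5/2.302 = 2700 m.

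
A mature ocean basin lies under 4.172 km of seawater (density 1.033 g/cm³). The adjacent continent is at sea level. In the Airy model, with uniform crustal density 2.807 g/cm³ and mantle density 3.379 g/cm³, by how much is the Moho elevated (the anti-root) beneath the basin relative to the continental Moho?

12.9 km

Balancing pressure at the compensation depth: replacing crust with seawater at the top is compensated by replacing crust with mantle at the base: d (ρ_c − ρ_w) = a (ρ_m − ρ_c).
a = d (ρ_c − ρ_w)/(ρ_m − ρ_c) = 4.172 km × 1.774/0.572 = 12.9 km.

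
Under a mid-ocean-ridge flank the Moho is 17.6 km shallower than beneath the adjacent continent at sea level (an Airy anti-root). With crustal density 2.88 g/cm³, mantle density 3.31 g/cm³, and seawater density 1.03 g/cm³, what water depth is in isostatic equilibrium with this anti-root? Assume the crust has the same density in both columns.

4.09 km

Replacing a thickness d of crust by seawater at the top must be balanced by replacing crust with mantle at the base: d (ρ_c − ρ_w) = a (ρ_m − ρ_c).
d = a (ρ_m − ρ_c)/(ρ_c − ρ_w) = 17.6 km × 0.43/1.85 = 4.09 km.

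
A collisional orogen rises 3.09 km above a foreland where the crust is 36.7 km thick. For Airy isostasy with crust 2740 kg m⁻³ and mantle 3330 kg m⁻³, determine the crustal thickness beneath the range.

Root depth r = h ρ_c / (ρ_m − ρ_c) = 3.09 km × 2740 / 590 = 14.35 km.
Total thickness = T + h + r = 36.7 km + 3.09 km + 14.35 km = 54.1 km.

54.1 km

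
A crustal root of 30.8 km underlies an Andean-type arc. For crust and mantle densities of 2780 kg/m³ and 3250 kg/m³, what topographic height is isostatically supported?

Isostatic balance requires: ρ_c h = (ρ_m − ρ_c) r.
h = r (ρ_m − ρ_c) / ρ_c = 30.8 km × (3250 − 2780) / 2780 = 5.21 km.

5.21 km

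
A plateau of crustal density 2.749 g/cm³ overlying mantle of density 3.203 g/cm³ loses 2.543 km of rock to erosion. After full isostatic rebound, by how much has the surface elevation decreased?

0.36 km

Rebound u = e ρ_c/ρ_m = 2.543 km × 2.749/3.203 = 2.183 km.
Net surface drop = e − u = 2.543 km − 2.183 km = e (ρ_m − ρ_c)/ρ_m = 0.36 km.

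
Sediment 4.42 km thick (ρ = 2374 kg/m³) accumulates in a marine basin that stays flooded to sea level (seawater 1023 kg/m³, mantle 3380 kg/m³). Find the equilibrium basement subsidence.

2.53 km

Submarine loading: the sediment displaces seawater, and the subsidence is in turn flooded, so s (ρ_m − ρ_w) = t (ρ_sed − ρ_w).
s = 4.42 km × (2374 − 1023) / (3380 − 1023) = 2.53 km.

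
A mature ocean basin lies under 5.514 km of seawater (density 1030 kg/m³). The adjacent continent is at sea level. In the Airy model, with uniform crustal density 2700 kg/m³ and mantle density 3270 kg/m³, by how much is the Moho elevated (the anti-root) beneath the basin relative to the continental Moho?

Balancing pressure at the compensation depth: replacing crust with seawater at the top is compensated by replacing crust with mantle at the base: d (ρ_c − ρ_w) = a (ρ_m − ρ_c).
a = d (ρ_c − ρ_w)/(ρ_m − ρ_c) = 5.514 km × 1670/570 = 16.2 km.

16.2 km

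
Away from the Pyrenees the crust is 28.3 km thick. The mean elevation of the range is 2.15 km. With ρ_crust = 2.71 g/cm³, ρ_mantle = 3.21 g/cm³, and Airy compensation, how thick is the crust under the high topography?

42.1 km

Root depth r = h ρ_c / (ρ_m − ρ_c) = 2.15 km × 2.71 / 0.5 = 11.65 km.
Total thickness = T + h + r = 28.3 km + 2.15 km + 11.65 km = 42.1 km.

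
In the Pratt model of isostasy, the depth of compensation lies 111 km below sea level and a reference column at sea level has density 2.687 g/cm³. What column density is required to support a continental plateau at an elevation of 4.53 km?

2.58 g/cm³

Pratt balance: ρ_ref D = ρ (D + h).
ρ = ρ_ref D/(D + h) = 2.687 × 111 km/(111 km + 4.53 km) = 2.58 g/cm³.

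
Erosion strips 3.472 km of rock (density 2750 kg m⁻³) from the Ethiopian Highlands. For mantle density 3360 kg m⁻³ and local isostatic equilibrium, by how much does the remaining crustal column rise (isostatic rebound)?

Unloading: uplift u = e ρ_c/ρ_m = 3.472 km × 2750/3360 = 2.84 km.

2.84 km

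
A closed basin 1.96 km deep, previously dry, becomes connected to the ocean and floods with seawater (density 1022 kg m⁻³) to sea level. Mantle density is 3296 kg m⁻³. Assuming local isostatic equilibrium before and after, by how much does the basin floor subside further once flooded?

0.881 km

After flooding the water column is d + s deep. Its weight must equal the weight of mantle displaced by the extra subsidence s: (d + s) ρ_w = s ρ_m.
s = d ρ_w / (ρ_m − ρ_w) = 1.96 km × 1022/(3296 − 1022) = 0.881 km.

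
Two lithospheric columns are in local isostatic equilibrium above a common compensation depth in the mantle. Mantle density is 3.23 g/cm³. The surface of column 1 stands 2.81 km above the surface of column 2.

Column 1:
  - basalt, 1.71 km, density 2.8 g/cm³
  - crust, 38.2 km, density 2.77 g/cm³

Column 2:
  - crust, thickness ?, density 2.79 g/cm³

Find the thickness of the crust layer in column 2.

21 km

Take the compensation level at the base of the deeper column (depth z_c below the surface of column 1) and equate Σ ρ_i t_i down to z_c; mantle fills any gap and the z_c terms cancel.
Column 1: 1.71×2.8 + 38.2×2.77 + (z_c − 39.91)×3.23
Column 2: 2.81×0 + x×2.79 + (z_c − 2.81 − 0 − x)×3.23
The z_c×3.23 term appears on both sides and cancels. Collect the known terms of each column as K = Σ(ρt)_known − 3.23 × (depth of known layers): K_1 = 110.602 − 3.23×39.91 = −18.3073; K_2 = 0 − 3.23×(2.81 + 0) = −9.0763.
Balance: K_1 = K_2 − x×(3.23 − 2.79), so x = (K_2 − K_1)/(3.23 − 2.79) = 9.231/0.44 = 21 km.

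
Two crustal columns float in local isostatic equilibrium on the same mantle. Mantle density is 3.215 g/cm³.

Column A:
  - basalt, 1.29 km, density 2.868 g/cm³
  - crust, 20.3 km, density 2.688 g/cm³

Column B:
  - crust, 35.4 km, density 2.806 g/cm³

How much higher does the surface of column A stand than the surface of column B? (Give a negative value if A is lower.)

−1.04 km

For any compensation level in the mantle, the mantle terms cancel and isostasy reduces to e = (Σt_A − Σt_B) − (Σ(ρt)_A − Σ(ρt)_B) / ρ_m.
Σt_A = 21.59 km; Σt_B = 35.4 km; Σ(ρt)_A = 58.26612; Σ(ρt)_B = 99.3324 (in km·g/cm³).
e = (21.59 − 35.4) − (58.26612 − 99.3324) / 3.215 = −1.04 km.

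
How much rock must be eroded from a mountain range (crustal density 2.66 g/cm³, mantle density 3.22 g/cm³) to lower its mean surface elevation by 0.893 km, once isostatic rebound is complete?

Net drop Δ = e − u = e − e ρ_c/ρ_m = e (ρ_m − ρ_c)/ρ_m.
e = Δ ρ_m/(ρ_m − ρ_c) = 0.893 km × 3.22/0.56 = 5.13 km.

5.13 km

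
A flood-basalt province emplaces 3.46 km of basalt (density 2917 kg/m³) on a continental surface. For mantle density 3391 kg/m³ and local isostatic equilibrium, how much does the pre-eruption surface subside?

2.98 km

Subaerial loading: s = t ρ_load / ρ_m.
s = 3.46 km × 2917/3391 = 2.98 km.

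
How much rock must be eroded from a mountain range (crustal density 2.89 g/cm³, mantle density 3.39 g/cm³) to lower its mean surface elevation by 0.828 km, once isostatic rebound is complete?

5.61 km

Net drop Δ = e − u = e − e ρ_c/ρ_m = e (ρ_m − ρ_c)/ρ_m.
e = Δ ρ_m/(ρ_m − ρ_c) = 0.828 km × 3.39/0.5 = 5.61 km.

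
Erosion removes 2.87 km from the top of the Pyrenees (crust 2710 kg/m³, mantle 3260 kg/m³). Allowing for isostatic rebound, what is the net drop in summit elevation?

Rebound u = e ρ_c/ρ_m = 2.87 km × 2710/3260 = 2.386 km.
Net surface drop = e − u = 2.87 km − 2.386 km = e (ρ_m − ρ_c)/ρ_m = 0.484 km.

0.484 km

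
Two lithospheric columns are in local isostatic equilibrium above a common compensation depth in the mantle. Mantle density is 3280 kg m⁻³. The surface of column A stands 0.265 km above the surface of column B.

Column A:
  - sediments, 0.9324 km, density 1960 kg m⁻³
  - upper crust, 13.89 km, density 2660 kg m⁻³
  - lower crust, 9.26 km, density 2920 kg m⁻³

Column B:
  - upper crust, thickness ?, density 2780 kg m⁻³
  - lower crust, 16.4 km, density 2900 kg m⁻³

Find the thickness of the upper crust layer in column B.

Take the compensation level at the base of the deeper column (depth z_c below the surface of column A) and equate Σ ρ_i t_i down to z_c; mantle fills any gap and the z_c terms cancel.
Column A: 0.9324×1960 + 13.89×2660 + 9.26×2920 + (z_c − 24.0824)×3280
Column B: 0.265×0 + x×2780 + 16.4×2900 + (z_c − 0.265 − 16.4 − x)×3280
The z_c×3280 term appears on both sides and cancels. Collect the known terms of each column as K = Σ(ρt)_known − 3280 × (depth of known layers): K_A = 65814.104 − 3280×24.0824 = −13176.168; K_B = 47560 − 3280×(0.265 + 16.4) = −7101.2.
Balance: K_A = K_B − x×(3280 − 2780), so x = (K_B − K_A)/(3280 − 2780) = 6074.97/500 = 12.1 km.

12.1 km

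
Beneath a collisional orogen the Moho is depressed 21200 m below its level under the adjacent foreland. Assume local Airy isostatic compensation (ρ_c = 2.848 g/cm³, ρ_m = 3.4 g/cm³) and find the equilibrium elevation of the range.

Isostatic balance requires: ρ_c h = (ρ_m − ρ_c) r.
h = r (ρ_m − ρ_c) / ρ_c = 21200 m × (3.4 − 2.848) / 2.848 = 4110 m.

4110 m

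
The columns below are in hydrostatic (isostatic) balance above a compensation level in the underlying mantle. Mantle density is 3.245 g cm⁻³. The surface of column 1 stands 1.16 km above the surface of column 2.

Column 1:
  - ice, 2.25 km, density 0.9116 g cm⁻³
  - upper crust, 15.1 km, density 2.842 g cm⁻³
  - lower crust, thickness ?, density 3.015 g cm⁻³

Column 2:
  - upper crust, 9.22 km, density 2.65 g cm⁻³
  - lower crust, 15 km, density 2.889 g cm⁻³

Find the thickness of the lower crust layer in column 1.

14.2 km

Take the compensation level at the base of the deeper column (depth z_c below the surface of column 1) and equate Σ ρ_i t_i down to z_c; mantle fills any gap and the z_c terms cancel.
Column 1: 2.25×0.9116 + 15.1×2.842 + x×3.015 + (z_c − 17.35 − x)×3.245
Column 2: 1.16×0 + 9.22×2.65 + 15×2.889 + (z_c − 1.16 − 24.22)×3.245
The z_c×3.245 term appears on both sides and cancels. Collect the known terms of each column as K = Σ(ρt)_known − 3.245 × (depth of known layers): K_1 = 44.9653 − 3.245×17.35 = −11.33545; K_2 = 67.768 − 3.245×(1.16 + 24.22) = −14.5901.
Balance: K_1 − x×(3.245 − 3.015) = K_2, so x = (K_1 − K_2)/(3.245 − 3.015) = 3.25465/0.23 = 14.2 km.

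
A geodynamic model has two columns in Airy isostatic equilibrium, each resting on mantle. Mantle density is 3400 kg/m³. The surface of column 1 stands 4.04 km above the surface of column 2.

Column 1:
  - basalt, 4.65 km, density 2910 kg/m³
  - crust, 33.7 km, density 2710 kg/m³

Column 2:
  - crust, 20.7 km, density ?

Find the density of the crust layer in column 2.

Take the compensation level at the base of the deeper column (depth z_c below the surface of column 1) and equate Σ ρ_i t_i down to z_c; mantle fills any gap and the z_c terms cancel.
Column 1: 4.65×2910 + 33.7×2710 + (z_c − 38.35)×3400
Column 2: 4.04×0 + 20.7×ρ + (z_c − 4.04 − 20.7)×3400
The z_c×3400 term appears on both sides and cancels. Collect the known terms of each column as K = Σ(ρt)_known − 3400 × (depth of known layers): K_1 = 104858.5 − 3400×38.35 = −25531.5; K_2 = 0 − 3400×(4.04 + 20.7) = −84116.
Balance: K_1 = K_2 + 20.7×ρ, so ρ = (K_1 − K_2)/20.7 = 58584.5/20.7 = 2830 kg/m³.

2830 kg/m³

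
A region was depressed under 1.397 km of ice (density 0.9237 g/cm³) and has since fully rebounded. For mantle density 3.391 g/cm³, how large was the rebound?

0.381 km

Removing the load lets mantle flow back in; uplift u satisfies ρ_ice t = ρ_m u.
u = t ρ_ice/ρ_m = 1.397 km × 0.9237/3.391 = 0.381 km.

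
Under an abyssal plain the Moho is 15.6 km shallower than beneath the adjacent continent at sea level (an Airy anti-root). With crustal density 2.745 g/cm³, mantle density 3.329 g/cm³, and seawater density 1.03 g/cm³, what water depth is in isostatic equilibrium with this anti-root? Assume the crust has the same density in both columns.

Replacing a thickness d of crust by seawater at the top must be balanced by replacing crust with mantle at the base: d (ρ_c − ρ_w) = a (ρ_m − ρ_c).
d = a (ρ_m − ρ_c)/(ρ_c − ρ_w) = 15.6 km × 0.584/1.715 = 5.31 km.

5.31 km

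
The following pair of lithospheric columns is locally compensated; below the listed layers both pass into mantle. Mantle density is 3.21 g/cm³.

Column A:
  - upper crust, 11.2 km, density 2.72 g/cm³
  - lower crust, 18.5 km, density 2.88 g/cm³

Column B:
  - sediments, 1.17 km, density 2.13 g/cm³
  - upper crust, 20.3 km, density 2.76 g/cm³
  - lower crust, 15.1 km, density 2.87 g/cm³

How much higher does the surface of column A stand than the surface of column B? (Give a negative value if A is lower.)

−1.23 km

For any compensation level in the mantle, the mantle terms cancel and isostasy reduces to e = (Σt_A − Σt_B) − (Σ(ρt)_A − Σ(ρt)_B) / ρ_m.
Σt_A = 29.7 km; Σt_B = 36.57 km; Σ(ρt)_A = 83.744; Σ(ρt)_B = 101.8571 (in km·g/cm³).
e = (29.7 − 36.57) − (83.744 − 101.8571) / 3.21 = −1.23 km.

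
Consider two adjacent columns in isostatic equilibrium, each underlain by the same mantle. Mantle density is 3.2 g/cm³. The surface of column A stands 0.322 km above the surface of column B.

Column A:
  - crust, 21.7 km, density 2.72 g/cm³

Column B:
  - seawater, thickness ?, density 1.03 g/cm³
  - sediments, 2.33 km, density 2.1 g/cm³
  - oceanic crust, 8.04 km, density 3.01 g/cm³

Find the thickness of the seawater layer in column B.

2.44 km

Take the compensation level at the base of the deeper column (depth z_c below the surface of column A) and equate Σ ρ_i t_i down to z_c; mantle fills any gap and the z_c terms cancel.
Column A: 21.7×2.72 + (z_c − 21.7)×3.2
Column B: 0.322×0 + x×1.03 + 2.33×2.1 + 8.04×3.01 + (z_c − 0.322 − 10.37 − x)×3.2
The z_c×3.2 term appears on both sides and cancels. Collect the known terms of each column as K = Σ(ρt)_known − 3.2 × (depth of known layers): K_A = 59.024 − 3.2×21.7 = −10.416; K_B = 29.0934 − 3.2×(0.322 + 10.37) = −5.121.
Balance: K_A = K_B − x×(3.2 − 1.03), so x = (K_B − K_A)/(3.2 − 1.03) = 5.295/2.17 = 2.44 km.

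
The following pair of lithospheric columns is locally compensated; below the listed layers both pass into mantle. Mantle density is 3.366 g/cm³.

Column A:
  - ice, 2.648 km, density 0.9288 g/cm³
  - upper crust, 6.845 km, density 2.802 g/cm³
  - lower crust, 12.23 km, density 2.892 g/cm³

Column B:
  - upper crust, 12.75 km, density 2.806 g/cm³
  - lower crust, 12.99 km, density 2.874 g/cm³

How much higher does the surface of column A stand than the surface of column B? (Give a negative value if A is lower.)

For any compensation level in the mantle, the mantle terms cancel and isostasy reduces to e = (Σt_A − Σt_B) − (Σ(ρt)_A − Σ(ρt)_B) / ρ_m.
Σt_A = 21.723 km; Σt_B = 25.74 km; Σ(ρt)_A = 57.0083124; Σ(ρt)_B = 73.10976 (in km·g/cm³).
e = (21.723 − 25.74) − (57.0083124 − 73.10976) / 3.366 = 0.767 km.

0.767 km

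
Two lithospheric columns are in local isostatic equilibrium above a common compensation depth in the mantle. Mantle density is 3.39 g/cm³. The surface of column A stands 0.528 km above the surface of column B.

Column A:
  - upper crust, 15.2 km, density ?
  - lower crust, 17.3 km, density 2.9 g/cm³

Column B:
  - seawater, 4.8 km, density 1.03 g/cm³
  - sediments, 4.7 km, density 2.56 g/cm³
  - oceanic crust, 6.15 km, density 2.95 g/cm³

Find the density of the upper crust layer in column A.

2.65 g/cm³

Take the compensation level at the base of the deeper column (depth z_c below the surface of column A) and equate Σ ρ_i t_i down to z_c; mantle fills any gap and the z_c terms cancel.
Column A: 15.2×ρ + 17.3×2.9 + (z_c − 32.5)×3.39
Column B: 0.528×0 + 4.8×1.03 + 4.7×2.56 + 6.15×2.95 + (z_c − 0.528 − 15.65)×3.39
The z_c×3.39 term appears on both sides and cancels. Collect the known terms of each column as K = Σ(ρt)_known − 3.39 × (depth of known layers): K_A = 50.17 − 3.39×32.5 = −60.005; K_B = 35.1185 − 3.39×(0.528 + 15.65) = −19.72492.
Balance: K_A + 15.2×ρ = K_B, so ρ = (K_B − K_A)/15.2 = 40.2801/15.2 = 2.65 g/cm³.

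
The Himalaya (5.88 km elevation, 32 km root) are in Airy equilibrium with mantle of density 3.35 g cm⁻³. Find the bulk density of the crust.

ρ_c h = (ρ_m − ρ_c) r → ρ_c (h + r) = ρ_m r → ρ_c = ρ_m r / (h + r).
ρ_c = 3.35 × 32 km / (5.88 km + 32 km) = 2.83 g cm⁻³.

2.83 g cm⁻³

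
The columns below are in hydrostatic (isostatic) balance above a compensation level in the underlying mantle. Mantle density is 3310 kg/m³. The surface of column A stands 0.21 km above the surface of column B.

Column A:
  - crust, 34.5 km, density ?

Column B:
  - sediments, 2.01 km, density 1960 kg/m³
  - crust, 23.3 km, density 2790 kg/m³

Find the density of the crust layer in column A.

2860 kg/m³

Take the compensation level at the base of the deeper column (depth z_c below the surface of column A) and equate Σ ρ_i t_i down to z_c; mantle fills any gap and the z_c terms cancel.
Column A: 34.5×ρ + (z_c − 34.5)×3310
Column B: 0.21×0 + 2.01×1960 + 23.3×2790 + (z_c − 0.21 − 25.31)×3310
The z_c×3310 term appears on both sides and cancels. Collect the known terms of each column as K = Σ(ρt)_known − 3310 × (depth of known layers): K_A = 0 − 3310×34.5 = −114195; K_B = 68946.6 − 3310×(0.21 + 25.31) = −15524.6.
Balance: K_A + 34.5×ρ = K_B, so ρ = (K_B − K_A)/34.5 = 98670.4/34.5 = 2860 kg/m³.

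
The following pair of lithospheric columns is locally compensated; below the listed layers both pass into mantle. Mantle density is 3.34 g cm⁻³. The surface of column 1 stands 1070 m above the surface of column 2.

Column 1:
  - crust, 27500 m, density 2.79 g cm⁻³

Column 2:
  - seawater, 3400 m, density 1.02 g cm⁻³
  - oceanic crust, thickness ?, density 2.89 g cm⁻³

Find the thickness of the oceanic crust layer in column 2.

Take the compensation level at the base of the deeper column (depth z_c below the surface of column 1) and equate Σ ρ_i t_i down to z_c; mantle fills any gap and the z_c terms cancel.
Column 1: 27500×2.79 + (z_c − 27500)×3.34
Column 2: 1070×0 + 3400×1.02 + x×2.89 + (z_c − 1070 − 3400 − x)×3.34
The z_c×3.34 term appears on both sides and cancels. Collect the known terms of each column as K = Σ(ρt)_known − 3.34 × (depth of known layers): K_1 = 76725 − 3.34×27500 = −15125; K_2 = 3468 − 3.34×(1070 + 3400) = −11461.8.
Balance: K_1 = K_2 − x×(3.34 − 2.89), so x = (K_2 − K_1)/(3.34 − 2.89) = 3663.2/0.45 = 8140 m.

8140 m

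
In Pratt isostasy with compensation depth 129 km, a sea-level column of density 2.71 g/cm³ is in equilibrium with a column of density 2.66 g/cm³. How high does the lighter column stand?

ρ_ref D = ρ (D + h) → h = D (ρ_ref − ρ)/ρ.
h = 129 km × (2.71 − 2.66)/2.66 = 2.42 km.

2.42 km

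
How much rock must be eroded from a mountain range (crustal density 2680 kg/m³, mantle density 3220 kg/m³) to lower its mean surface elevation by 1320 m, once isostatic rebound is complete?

7870 m

Net drop Δ = e − u = e − e ρ_c/ρ_m = e (ρ_m − ρ_c)/ρ_m.
e = Δ ρ_m/(ρ_m − ρ_c) = 1320 m × 3220/540 = 7870 m.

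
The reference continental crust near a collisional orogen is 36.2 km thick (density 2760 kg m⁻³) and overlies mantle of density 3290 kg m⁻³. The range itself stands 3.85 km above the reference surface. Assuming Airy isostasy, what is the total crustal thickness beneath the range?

Root depth r = h ρ_c / (ρ_m − ρ_c) = 3.85 km × 2760 / 530 = 20.05 km.
Total thickness = T + h + r = 36.2 km + 3.85 km + 20.05 km = 60.1 km.

60.1 km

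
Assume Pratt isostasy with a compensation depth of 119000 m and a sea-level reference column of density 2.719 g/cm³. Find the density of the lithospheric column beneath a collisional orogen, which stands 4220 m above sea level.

2.63 g/cm³

Pratt balance: ρ_ref D = ρ (D + h).
ρ = ρ_ref D/(D + h) = 2.719 × 119000 m/(119000 m + 4220 m) = 2.63 g/cm³.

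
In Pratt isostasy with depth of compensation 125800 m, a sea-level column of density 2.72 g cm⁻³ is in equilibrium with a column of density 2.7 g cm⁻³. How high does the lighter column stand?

ρ_ref D = ρ (D + h) → h = D (ρ_ref − ρ)/ρ.
h = 125800 m × (2.72 − 2.7)/2.7 = 932 m.

932 m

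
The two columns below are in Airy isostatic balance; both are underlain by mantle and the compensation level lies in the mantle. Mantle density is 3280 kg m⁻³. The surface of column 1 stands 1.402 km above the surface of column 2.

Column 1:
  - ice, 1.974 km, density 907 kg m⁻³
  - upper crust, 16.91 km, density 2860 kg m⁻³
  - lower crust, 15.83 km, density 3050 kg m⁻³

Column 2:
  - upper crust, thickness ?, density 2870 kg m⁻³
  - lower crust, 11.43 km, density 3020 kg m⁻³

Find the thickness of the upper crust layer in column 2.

19.2 km

Take the compensation level at the base of the deeper column (depth z_c below the surface of column 1) and equate Σ ρ_i t_i down to z_c; mantle fills any gap and the z_c terms cancel.
Column 1: 1.974×907 + 16.91×2860 + 15.83×3050 + (z_c − 34.714)×3280
Column 2: 1.402×0 + x×2870 + 11.43×3020 + (z_c − 1.402 − 11.43 − x)×3280
The z_c×3280 term appears on both sides and cancels. Collect the known terms of each column as K = Σ(ρt)_known − 3280 × (depth of known layers): K_1 = 98434.518 − 3280×34.714 = −15427.402; K_2 = 34518.6 − 3280×(1.402 + 11.43) = −7570.36.
Balance: K_1 = K_2 − x×(3280 − 2870), so x = (K_2 − K_1)/(3280 − 2870) = 7857.04/410 = 19.2 km.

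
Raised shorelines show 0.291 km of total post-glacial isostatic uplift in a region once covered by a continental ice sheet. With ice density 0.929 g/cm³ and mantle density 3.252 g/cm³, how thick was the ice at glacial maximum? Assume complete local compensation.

u = t ρ_ice/ρ_m → t = u ρ_m/ρ_ice = 0.291 km × 3.252/0.929 = 1.02 km.

1.02 km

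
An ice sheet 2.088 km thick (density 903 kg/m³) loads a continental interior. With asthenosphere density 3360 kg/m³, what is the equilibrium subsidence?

In Airy isostatic equilibrium: the ice load ρ_ice t is balanced by mantle displaced below, ρ_m s.
s = t ρ_ice / ρ_m = 2.088 km × 903/3360 = 0.561 km.

0.561 km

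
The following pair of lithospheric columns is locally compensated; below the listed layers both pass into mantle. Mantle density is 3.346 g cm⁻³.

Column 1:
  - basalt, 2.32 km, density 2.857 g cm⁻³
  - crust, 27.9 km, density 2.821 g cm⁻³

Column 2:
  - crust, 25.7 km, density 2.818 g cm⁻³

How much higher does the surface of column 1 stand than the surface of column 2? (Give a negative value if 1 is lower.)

For any compensation level in the mantle, the mantle terms cancel and isostasy reduces to e = (Σt_1 − Σt_2) − (Σ(ρt)_1 − Σ(ρt)_2) / ρ_m.
Σt_1 = 30.22 km; Σt_2 = 25.7 km; Σ(ρt)_1 = 85.33414; Σ(ρt)_2 = 72.4226 (in km·g cm⁻³).
e = (30.22 − 25.7) − (85.33414 − 72.4226) / 3.346 = 0.661 km.

0.661 km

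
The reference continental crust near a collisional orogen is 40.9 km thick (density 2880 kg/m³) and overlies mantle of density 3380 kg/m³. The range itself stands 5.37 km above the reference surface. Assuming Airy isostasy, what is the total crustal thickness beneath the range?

Root depth r = h ρ_c / (ρ_m − ρ_c) = 5.37 km × 2880 / 500 = 30.93 km.
Total thickness = T + h + r = 40.9 km + 5.37 km + 30.93 km = 77.2 km.

77.2 km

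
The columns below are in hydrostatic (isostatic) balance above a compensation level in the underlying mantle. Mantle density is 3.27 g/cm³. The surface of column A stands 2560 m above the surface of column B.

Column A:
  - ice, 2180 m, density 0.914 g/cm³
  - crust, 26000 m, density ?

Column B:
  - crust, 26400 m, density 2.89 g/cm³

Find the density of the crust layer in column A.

Take the compensation level at the base of the deeper column (depth z_c below the surface of column A) and equate Σ ρ_i t_i down to z_c; mantle fills any gap and the z_c terms cancel.
Column A: 2180×0.914 + 26000×ρ + (z_c − 28180)×3.27
Column B: 2560×0 + 26400×2.89 + (z_c − 2560 − 26400)×3.27
The z_c×3.27 term appears on both sides and cancels. Collect the known terms of each column as K = Σ(ρt)_known − 3.27 × (depth of known layers): K_A = 1992.52 − 3.27×28180 = −90156.08; K_B = 76296 − 3.27×(2560 + 26400) = −18403.2.
Balance: K_A + 26000×ρ = K_B, so ρ = (K_B − K_A)/26000 = 71752.9/26000 = 2.76 g/cm³.

2.76 g/cm³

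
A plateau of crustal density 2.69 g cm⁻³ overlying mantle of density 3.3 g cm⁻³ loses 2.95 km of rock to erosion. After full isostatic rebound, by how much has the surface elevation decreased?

0.545 km

Rebound u = e ρ_c/ρ_m = 2.95 km × 2.69/3.3 = 2.405 km.
Net surface drop = e − u = 2.95 km − 2.405 km = e (ρ_m − ρ_c)/ρ_m = 0.545 km.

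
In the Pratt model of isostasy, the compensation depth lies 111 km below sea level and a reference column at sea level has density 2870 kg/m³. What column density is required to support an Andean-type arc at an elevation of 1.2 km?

2840 kg/m³

Pratt balance: ρ_ref D = ρ (D + h).
ρ = ρ_ref D/(D + h) = 2870 × 111 km/(111 km + 1.2 km) = 2840 kg/m³.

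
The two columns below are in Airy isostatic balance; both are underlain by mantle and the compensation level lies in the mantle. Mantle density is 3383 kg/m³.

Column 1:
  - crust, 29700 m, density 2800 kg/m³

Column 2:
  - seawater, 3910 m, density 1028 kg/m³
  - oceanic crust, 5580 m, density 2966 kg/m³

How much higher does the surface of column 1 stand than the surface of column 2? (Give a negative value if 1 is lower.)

For any compensation level in the mantle, the mantle terms cancel and isostasy reduces to e = (Σt_1 − Σt_2) − (Σ(ρt)_1 − Σ(ρt)_2) / ρ_m.
Σt_1 = 29700 m; Σt_2 = 9490 m; Σ(ρt)_1 = 83160000; Σ(ρt)_2 = 20569760 (in m·kg/m³).
e = (29700 − 9490) − (83160000 − 20569760) / 3383 = 1710 m.

1710 m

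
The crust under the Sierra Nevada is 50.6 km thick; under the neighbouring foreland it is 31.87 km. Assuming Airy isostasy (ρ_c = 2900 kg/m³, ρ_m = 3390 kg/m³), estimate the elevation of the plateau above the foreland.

2.71 km

Excess crust Δ = 50.6 km − 31.87 km = 18.73 km, split between elevation h and root r with h + r = Δ.
Airy balance ρ_c h = (ρ_m − ρ_c) r gives r = h ρ_c/(ρ_m − ρ_c), so h (1 + ρ_c/(ρ_m − ρ_c)) = Δ, i.e. h = Δ (ρ_m − ρ_c)/ρ_m.
h = 18.73 km × 490/3390 = 2.71 km.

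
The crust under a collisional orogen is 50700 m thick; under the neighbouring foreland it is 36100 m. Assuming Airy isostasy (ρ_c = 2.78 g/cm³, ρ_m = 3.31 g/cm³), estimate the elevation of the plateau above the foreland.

Excess crust Δ = 50700 m − 36100 m = 14600 m, split between elevation h and root r with h + r = Δ.
Airy balance ρ_c h = (ρ_m − ρ_c) r gives r = h ρ_c/(ρ_m − ρ_c), so h (1 + ρ_c/(ρ_m − ρ_c)) = Δ, i.e. h = Δ (ρ_m − ρ_c)/ρ_m.
h = 14600 m × 0.53/3.31 = 2340 m.

2340 m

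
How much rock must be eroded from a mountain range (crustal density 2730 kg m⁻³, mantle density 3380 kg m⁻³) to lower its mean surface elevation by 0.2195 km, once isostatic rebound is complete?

Net drop Δ = e − u = e − e ρ_c/ρ_m = e (ρ_m − ρ_c)/ρ_m.
e = Δ ρ_m/(ρ_m − ρ_c) = 0.2195 km × 3380/650 = 1.14 km.

1.14 km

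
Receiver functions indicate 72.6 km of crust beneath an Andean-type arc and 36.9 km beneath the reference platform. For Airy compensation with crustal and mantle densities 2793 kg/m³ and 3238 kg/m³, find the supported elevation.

Excess crust Δ = 72.6 km − 36.9 km = 35.7 km, split between elevation h and root r with h + r = Δ.
Airy balance ρ_c h = (ρ_m − ρ_c) r gives r = h ρ_c/(ρ_m − ρ_c), so h (1 + ρ_c/(ρ_m − ρ_c)) = Δ, i.e. h = Δ (ρ_m − ρ_c)/ρ_m.
h = 35.7 km × 445/3238 = 4.91 km.

4.91 km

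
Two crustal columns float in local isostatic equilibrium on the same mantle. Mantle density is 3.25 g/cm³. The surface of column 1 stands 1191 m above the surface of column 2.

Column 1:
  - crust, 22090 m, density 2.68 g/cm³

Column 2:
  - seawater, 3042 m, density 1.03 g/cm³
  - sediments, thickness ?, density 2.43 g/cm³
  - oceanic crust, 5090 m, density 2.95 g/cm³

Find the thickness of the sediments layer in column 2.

537 m

Take the compensation level at the base of the deeper column (depth z_c below the surface of column 1) and equate Σ ρ_i t_i down to z_c; mantle fills any gap and the z_c terms cancel.
Column 1: 22090×2.68 + (z_c − 22090)×3.25
Column 2: 1191×0 + 3042×1.03 + x×2.43 + 5090×2.95 + (z_c − 1191 − 8132 − x)×3.25
The z_c×3.25 term appears on both sides and cancels. Collect the known terms of each column as K = Σ(ρt)_known − 3.25 × (depth of known layers): K_1 = 59201.2 − 3.25×22090 = −12591.3; K_2 = 18148.76 − 3.25×(1191 + 8132) = −12150.99.
Balance: K_1 = K_2 − x×(3.25 − 2.43), so x = (K_2 − K_1)/(3.25 − 2.43) = 440.31/0.82 = 537 m.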